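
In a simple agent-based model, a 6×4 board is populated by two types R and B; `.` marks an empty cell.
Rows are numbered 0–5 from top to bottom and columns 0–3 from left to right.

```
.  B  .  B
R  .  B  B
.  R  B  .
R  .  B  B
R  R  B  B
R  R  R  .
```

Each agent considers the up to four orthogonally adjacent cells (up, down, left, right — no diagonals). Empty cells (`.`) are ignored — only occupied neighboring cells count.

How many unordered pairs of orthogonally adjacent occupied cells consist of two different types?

3

Scan each occupied cell's neighbors to the right and below so each pair is counted once.
From row 0: 0 unlike of 1 pairs (running 0/1).
From row 1: 0 unlike of 2 pairs (running 0/3).
From row 2: 1 unlike of 2 pairs (running 1/5).
From row 3: 0 unlike of 4 pairs (running 1/9).
From row 4: 2 unlike of 6 pairs (running 3/15).
From row 5: 0 unlike of 2 pairs (running 3/17).
Total adjacent occupied pairs: 17; unlike-type pairs: 3.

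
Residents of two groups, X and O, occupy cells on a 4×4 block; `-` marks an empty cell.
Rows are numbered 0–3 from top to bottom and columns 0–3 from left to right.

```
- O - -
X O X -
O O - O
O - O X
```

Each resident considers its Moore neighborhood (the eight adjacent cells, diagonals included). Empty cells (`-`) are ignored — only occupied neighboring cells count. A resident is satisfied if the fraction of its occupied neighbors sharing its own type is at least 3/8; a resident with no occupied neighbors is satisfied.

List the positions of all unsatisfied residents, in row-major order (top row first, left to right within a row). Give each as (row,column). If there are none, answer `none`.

(0,1), (1,0), (1,2), (2,3), (3,3)

(0,1)O 1/3 ✗
(1,0)X 0/4 ✗
(1,1)O 3/5 ✓
(1,2)X 0/4 ✗
(2,0)O 3/4 ✓
(2,1)O 4/6 ✓
(2,3)O 1/3 ✗
(3,0)O 2/2 ✓
(3,2)O 2/3 ✓
(3,3)X 0/2 ✗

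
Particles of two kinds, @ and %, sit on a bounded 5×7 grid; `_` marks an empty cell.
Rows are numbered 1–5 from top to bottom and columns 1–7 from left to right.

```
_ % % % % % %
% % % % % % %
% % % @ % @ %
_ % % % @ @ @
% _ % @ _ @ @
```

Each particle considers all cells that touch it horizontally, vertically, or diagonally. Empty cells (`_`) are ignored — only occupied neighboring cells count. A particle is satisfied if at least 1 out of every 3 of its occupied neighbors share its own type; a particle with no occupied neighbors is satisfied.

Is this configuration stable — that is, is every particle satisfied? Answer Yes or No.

No

(1,2)% 4/4 satisfied
(1,3)% 5/5 satisfied
(1,4)% 5/5 satisfied
(1,5)% 5/5 satisfied
(1,6)% 5/5 satisfied
(1,7)% 3/3 satisfied
(2,1)% 4/4 satisfied
(2,2)% 7/7 satisfied
(2,3)% 7/8 satisfied
(2,4)% 7/8 satisfied
(2,5)% 6/8 satisfied
(2,6)% 7/8 satisfied
(2,7)% 4/5 satisfied
(3,1)% 4/4 satisfied
(3,2)% 7/7 satisfied
(3,3)% 7/8 satisfied
(3,4)@ 1/8 not
(3,5)% 4/8 satisfied
(3,6)@ 3/8 satisfied
(3,7)% 2/5 satisfied
(4,2)% 6/6 satisfied
(4,3)% 5/7 satisfied
(4,4)% 4/7 satisfied
(4,5)@ 5/7 satisfied
(4,6)@ 5/7 satisfied
(4,7)@ 4/5 satisfied
(5,1)% 1/1 satisfied
(5,3)% 3/4 satisfied
(5,4)@ 1/4 not
(5,6)@ 4/4 satisfied
(5,7)@ 3/3 satisfied
For instance (3,4) has only 1/8 same-type neighbors, below 1/3.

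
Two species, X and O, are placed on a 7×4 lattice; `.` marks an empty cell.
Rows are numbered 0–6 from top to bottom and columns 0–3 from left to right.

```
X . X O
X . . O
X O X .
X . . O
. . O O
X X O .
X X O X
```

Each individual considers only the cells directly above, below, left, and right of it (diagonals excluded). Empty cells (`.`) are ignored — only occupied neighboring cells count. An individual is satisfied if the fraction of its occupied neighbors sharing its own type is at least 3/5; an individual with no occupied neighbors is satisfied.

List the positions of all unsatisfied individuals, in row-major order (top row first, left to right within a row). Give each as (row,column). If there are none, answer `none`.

(0,2), (0,3), (2,1), (2,2), (6,2), (6,3)

(0,0)X 1/1 ok
(0,2)X 0/1 unhappy
(0,3)O 1/2 unhappy
(1,0)X 2/2 ok
(1,3)O 1/1 ok
(2,0)X 2/3 ok
(2,1)O 0/2 unhappy
(2,2)X 0/1 unhappy
(3,0)X 1/1 ok
(3,3)O 1/1 ok
(4,2)O 2/2 ok
(4,3)O 2/2 ok
(5,0)X 2/2 ok
(5,1)X 2/3 ok
(5,2)O 2/3 ok
(6,0)X 2/2 ok
(6,1)X 2/3 ok
(6,2)O 1/3 unhappy
(6,3)X 0/1 unhappy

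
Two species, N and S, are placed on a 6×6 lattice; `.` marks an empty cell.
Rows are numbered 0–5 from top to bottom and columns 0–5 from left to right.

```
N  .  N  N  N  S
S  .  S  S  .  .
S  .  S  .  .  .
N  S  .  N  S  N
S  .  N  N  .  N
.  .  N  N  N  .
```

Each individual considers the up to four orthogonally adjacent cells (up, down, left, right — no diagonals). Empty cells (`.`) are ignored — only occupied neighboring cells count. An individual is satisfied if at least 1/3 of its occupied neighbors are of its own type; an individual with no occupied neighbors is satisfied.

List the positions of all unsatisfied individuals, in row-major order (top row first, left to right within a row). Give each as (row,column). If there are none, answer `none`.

Row 0: (0,0)N 0/1 ✗ · (0,2)N 1/2 ✓ · (0,3)N 2/3 ✓ · (0,4)N 1/2 ✓ · (0,5)S 0/1 ✗
Row 1: (1,0)S 1/2 ✓ · (1,2)S 2/3 ✓ · (1,3)S 1/2 ✓
Row 2: (2,0)S 1/2 ✓ · (2,2)S 1/1 ✓
Row 3: (3,0)N 0/3 ✗ · (3,1)S 0/1 ✗ · (3,3)N 1/2 ✓ · (3,4)S 0/2 ✗ · (3,5)N 1/2 ✓
Row 4: (4,0)S 0/1 ✗ · (4,2)N 2/2 ✓ · (4,3)N 3/3 ✓ · (4,5)N 1/1 ✓
Row 5: (5,2)N 2/2 ✓ · (5,3)N 3/3 ✓ · (5,4)N 1/1 ✓

(0,0), (0,5), (3,0), (3,1), (3,4), (4,0)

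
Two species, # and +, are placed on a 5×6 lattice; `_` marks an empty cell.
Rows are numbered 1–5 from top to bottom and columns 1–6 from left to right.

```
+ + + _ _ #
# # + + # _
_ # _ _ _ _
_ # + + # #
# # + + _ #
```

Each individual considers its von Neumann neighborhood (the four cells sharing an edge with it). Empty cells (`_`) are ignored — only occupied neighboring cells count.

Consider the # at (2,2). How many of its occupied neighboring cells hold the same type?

Occupied neighbors of (2,2): (1,2)=+, (3,2)=#, (2,1)=#, (2,3)=+.
Same type (#): 2 of 4.

2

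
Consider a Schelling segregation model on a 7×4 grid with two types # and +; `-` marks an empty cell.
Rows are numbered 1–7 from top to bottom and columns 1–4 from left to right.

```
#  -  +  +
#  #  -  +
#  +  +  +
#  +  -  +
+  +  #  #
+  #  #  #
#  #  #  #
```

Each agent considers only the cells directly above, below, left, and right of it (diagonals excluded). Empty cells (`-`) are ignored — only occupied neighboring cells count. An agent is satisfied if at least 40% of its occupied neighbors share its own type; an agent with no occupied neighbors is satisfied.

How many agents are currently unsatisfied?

(1,1)# 1/1 ✓
(1,3)+ 1/1 ✓
(1,4)+ 2/2 ✓
(2,1)# 3/3 ✓
(2,2)# 1/2 ✓
(2,4)+ 2/2 ✓
(3,1)# 2/3 ✓
(3,2)+ 2/4 ✓
(3,3)+ 2/2 ✓
(3,4)+ 3/3 ✓
(4,1)# 1/3 ✗
(4,2)+ 2/3 ✓
(4,4)+ 1/2 ✓
(5,1)+ 2/3 ✓
(5,2)+ 2/4 ✓
(5,3)# 2/3 ✓
(5,4)# 2/3 ✓
(6,1)+ 1/3 ✗
(6,2)# 2/4 ✓
(6,3)# 4/4 ✓
(6,4)# 3/3 ✓
(7,1)# 1/2 ✓
(7,2)# 3/3 ✓
(7,3)# 3/3 ✓
(7,4)# 2/2 ✓
Unsatisfied: (4,1), (6,1) — 2 in total.

2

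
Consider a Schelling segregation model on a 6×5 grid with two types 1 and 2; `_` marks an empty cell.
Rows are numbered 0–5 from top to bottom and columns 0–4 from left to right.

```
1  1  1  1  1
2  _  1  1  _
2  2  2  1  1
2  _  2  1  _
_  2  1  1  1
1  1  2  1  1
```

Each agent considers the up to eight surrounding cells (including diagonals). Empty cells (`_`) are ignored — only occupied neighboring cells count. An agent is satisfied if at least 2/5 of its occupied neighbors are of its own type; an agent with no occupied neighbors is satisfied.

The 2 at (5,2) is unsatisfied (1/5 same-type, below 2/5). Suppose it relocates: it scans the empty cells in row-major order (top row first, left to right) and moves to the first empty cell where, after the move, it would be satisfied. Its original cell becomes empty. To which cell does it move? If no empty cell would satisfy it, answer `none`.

(1,1)

Vacating (5,2). Empty cells in order:
  (1,1): 4/8 same-type → satisfied — stop here.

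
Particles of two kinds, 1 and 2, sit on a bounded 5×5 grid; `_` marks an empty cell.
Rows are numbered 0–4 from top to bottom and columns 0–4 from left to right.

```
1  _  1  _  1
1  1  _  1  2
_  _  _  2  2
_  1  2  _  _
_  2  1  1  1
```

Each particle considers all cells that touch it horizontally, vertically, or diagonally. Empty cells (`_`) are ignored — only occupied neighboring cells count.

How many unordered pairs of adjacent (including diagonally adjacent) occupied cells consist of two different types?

Scan each occupied cell's neighbors to the right and below (and the two forward diagonals) so each pair is counted once.
Row 0: 1(0,0)–1(1,0)= 1(0,0)–1(1,1)= 1(0,2)–1(1,3)= 1(0,2)–1(1,1)= 1(0,4)–2(1,4)≠ 1(0,4)–1(1,3)=  → 1/6 unlike.
Row 1: 1(1,0)–1(1,1)= 1(1,3)–2(1,4)≠ 1(1,3)–2(2,3)≠ 1(1,3)–2(2,4)≠ 2(1,4)–2(2,4)= 2(1,4)–2(2,3)=  → 3/6 unlike.
Row 2: 2(2,3)–2(2,4)= 2(2,3)–2(3,2)=  → 0/2 unlike.
Row 3: 1(3,1)–2(3,2)≠ 1(3,1)–2(4,1)≠ 1(3,1)–1(4,2)= 2(3,2)–1(4,2)≠ 2(3,2)–1(4,3)≠ 2(3,2)–2(4,1)=  → 4/6 unlike.
Row 4: 2(4,1)–1(4,2)≠ 1(4,2)–1(4,3)= 1(4,3)–1(4,4)=  → 1/3 unlike.
Total adjacent occupied pairs: 23; unlike-type pairs: 9.

9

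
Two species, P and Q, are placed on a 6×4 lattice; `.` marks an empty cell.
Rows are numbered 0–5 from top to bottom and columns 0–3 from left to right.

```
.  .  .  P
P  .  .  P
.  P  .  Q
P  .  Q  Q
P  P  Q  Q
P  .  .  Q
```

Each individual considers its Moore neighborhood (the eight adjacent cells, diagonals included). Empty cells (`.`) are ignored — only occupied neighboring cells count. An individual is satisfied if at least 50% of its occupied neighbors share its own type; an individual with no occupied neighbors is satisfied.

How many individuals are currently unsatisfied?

0

Row 0: (0,3)P 1/1 ✓
Row 1: (1,0)P 1/1 ✓ · (1,3)P 1/2 ✓
Row 2: (2,1)P 2/3 ✓ · (2,3)Q 2/3 ✓
Row 3: (3,0)P 3/3 ✓ · (3,2)Q 4/6 ✓ · (3,3)Q 4/4 ✓
Row 4: (4,0)P 3/3 ✓ · (4,1)P 3/5 ✓ · (4,2)Q 4/5 ✓ · (4,3)Q 4/4 ✓
Row 5: (5,0)P 2/2 ✓ · (5,3)Q 2/2 ✓
Every one meets the threshold.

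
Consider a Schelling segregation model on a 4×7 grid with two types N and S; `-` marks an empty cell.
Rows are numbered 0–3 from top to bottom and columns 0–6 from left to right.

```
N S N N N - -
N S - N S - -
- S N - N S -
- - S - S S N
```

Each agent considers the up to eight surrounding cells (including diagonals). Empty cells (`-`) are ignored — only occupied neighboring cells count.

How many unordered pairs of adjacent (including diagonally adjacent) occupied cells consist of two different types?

Scan each occupied cell's neighbors to the right and below (and the two forward diagonals) so each pair is counted once.
From row 0: 7 unlike of 14 pairs (running 7/14).
From row 1: 5 unlike of 9 pairs (running 12/23).
From row 2: 6 unlike of 9 pairs (running 18/32).
From row 3: 1 unlike of 2 pairs (running 19/34).
Total adjacent occupied pairs: 34; unlike-type pairs: 19.

19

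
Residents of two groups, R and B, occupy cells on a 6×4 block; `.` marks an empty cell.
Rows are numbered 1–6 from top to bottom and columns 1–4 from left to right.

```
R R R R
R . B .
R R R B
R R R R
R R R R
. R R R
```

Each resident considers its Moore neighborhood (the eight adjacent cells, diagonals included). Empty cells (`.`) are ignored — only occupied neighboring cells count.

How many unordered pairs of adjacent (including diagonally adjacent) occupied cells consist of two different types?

8

Scan each occupied cell's neighbors to the right and below (and the two forward diagonals) so each pair is counted once.
Row 1: R(1,1)–R(1,2)= R(1,1)–R(2,1)= R(1,2)–R(1,3)= R(1,2)–B(2,3)≠ R(1,2)–R(2,1)= R(1,3)–R(1,4)= R(1,3)–B(2,3)≠ R(1,4)–B(2,3)≠  → 3/8 unlike.
Row 2: R(2,1)–R(3,1)= R(2,1)–R(3,2)= B(2,3)–R(3,3)≠ B(2,3)–B(3,4)= B(2,3)–R(3,2)≠  → 2/5 unlike.
Row 3: R(3,1)–R(3,2)= R(3,1)–R(4,1)= R(3,1)–R(4,2)= R(3,2)–R(3,3)= R(3,2)–R(4,2)= R(3,2)–R(4,3)= R(3,2)–R(4,1)= R(3,3)–B(3,4)≠ R(3,3)–R(4,3)= R(3,3)–R(4,4)= R(3,3)–R(4,2)= B(3,4)–R(4,4)≠ B(3,4)–R(4,3)≠  → 3/13 unlike.
Row 4: R(4,1)–R(4,2)= R(4,1)–R(5,1)= R(4,1)–R(5,2)= R(4,2)–R(4,3)= R(4,2)–R(5,2)= R(4,2)–R(5,3)= R(4,2)–R(5,1)= R(4,3)–R(4,4)= R(4,3)–R(5,3)= R(4,3)–R(5,4)= R(4,3)–R(5,2)= R(4,4)–R(5,4)= R(4,4)–R(5,3)=  → 0/13 unlike.
Row 5: R(5,1)–R(5,2)= R(5,1)–R(6,2)= R(5,2)–R(5,3)= R(5,2)–R(6,2)= R(5,2)–R(6,3)= R(5,3)–R(5,4)= R(5,3)–R(6,3)= R(5,3)–R(6,4)= R(5,3)–R(6,2)= R(5,4)–R(6,4)= R(5,4)–R(6,3)=  → 0/11 unlike.
Row 6: R(6,2)–R(6,3)= R(6,3)–R(6,4)=  → 0/2 unlike.
Total adjacent occupied pairs: 52; unlike-type pairs: 8.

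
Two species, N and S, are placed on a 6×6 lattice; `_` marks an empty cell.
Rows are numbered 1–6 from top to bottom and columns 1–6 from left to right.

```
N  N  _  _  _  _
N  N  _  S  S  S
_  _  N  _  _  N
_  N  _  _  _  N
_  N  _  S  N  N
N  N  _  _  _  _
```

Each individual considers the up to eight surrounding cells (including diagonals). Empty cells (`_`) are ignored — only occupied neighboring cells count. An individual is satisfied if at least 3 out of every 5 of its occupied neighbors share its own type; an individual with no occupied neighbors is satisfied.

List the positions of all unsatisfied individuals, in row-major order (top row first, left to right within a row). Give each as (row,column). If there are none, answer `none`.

(2,4), (2,6), (3,6), (5,4)

Row 1: (1,1)N 3/3 ok · (1,2)N 3/3 ok
Row 2: (2,1)N 3/3 ok · (2,2)N 4/4 ok · (2,4)S 1/2 unhappy · (2,5)S 2/3 ok · (2,6)S 1/2 unhappy
Row 3: (3,3)N 2/3 ok · (3,6)N 1/3 unhappy
Row 4: (4,2)N 2/2 ok · (4,6)N 3/3 ok
Row 5: (5,2)N 3/3 ok · (5,4)S 0/1 unhappy · (5,5)N 2/3 ok · (5,6)N 2/2 ok
Row 6: (6,1)N 2/2 ok · (6,2)N 2/2 ok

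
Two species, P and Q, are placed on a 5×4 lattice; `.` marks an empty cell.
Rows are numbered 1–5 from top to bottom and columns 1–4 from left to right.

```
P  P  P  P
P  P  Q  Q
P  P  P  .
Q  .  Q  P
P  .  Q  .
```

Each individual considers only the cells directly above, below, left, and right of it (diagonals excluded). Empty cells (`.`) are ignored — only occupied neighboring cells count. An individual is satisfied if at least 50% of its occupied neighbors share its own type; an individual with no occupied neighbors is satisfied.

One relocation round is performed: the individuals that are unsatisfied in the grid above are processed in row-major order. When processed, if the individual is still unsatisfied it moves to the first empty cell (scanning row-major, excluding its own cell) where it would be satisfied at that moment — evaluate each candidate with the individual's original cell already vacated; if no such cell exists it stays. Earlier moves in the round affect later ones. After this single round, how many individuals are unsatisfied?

1

Initially unsatisfied (in order): (2,3), (3,3), (4,1), (4,3), (4,4), (5,1).
  (2,3) → (4,2).
  (3,3): now satisfied by earlier moves; stays.
  (4,1) → (5,2).
  (4,3): now satisfied by earlier moves; stays.
  (4,4) → (2,3).
  (5,1) → (3,4).
Resulting grid:
P P P P
P P P Q
P P P P
. Q Q .
. Q Q .
Unsatisfied now: (2,4).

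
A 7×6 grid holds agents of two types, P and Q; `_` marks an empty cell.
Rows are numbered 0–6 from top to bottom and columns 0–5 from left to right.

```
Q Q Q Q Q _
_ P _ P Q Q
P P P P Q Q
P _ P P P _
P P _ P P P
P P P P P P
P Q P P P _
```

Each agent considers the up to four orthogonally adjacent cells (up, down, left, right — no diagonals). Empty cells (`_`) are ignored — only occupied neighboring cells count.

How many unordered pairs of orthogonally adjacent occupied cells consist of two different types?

8

Scan each occupied cell's neighbors to the right and below so each pair is counted once.
Row 0: Q(0,0)–Q(0,1)= Q(0,1)–Q(0,2)= Q(0,1)–P(1,1)≠ Q(0,2)–Q(0,3)= Q(0,3)–Q(0,4)= Q(0,3)–P(1,3)≠ Q(0,4)–Q(1,4)=  → 2/7 unlike.
Row 1: P(1,1)–P(2,1)= P(1,3)–Q(1,4)≠ P(1,3)–P(2,3)= Q(1,4)–Q(1,5)= Q(1,4)–Q(2,4)= Q(1,5)–Q(2,5)=  → 1/6 unlike.
Row 2: P(2,0)–P(2,1)= P(2,0)–P(3,0)= P(2,1)–P(2,2)= P(2,2)–P(2,3)= P(2,2)–P(3,2)= P(2,3)–Q(2,4)≠ P(2,3)–P(3,3)= Q(2,4)–Q(2,5)= Q(2,4)–P(3,4)≠  → 2/9 unlike.
Row 3: P(3,0)–P(4,0)= P(3,2)–P(3,3)= P(3,3)–P(3,4)= P(3,3)–P(4,3)= P(3,4)–P(4,4)=  → 0/5 unlike.
Row 4: P(4,0)–P(4,1)= P(4,0)–P(5,0)= P(4,1)–P(5,1)= P(4,3)–P(4,4)= P(4,3)–P(5,3)= P(4,4)–P(4,5)= P(4,4)–P(5,4)= P(4,5)–P(5,5)=  → 0/8 unlike.
Row 5: P(5,0)–P(5,1)= P(5,0)–P(6,0)= P(5,1)–P(5,2)= P(5,1)–Q(6,1)≠ P(5,2)–P(5,3)= P(5,2)–P(6,2)= P(5,3)–P(5,4)= P(5,3)–P(6,3)= P(5,4)–P(5,5)= P(5,4)–P(6,4)=  → 1/10 unlike.
Row 6: P(6,0)–Q(6,1)≠ Q(6,1)–P(6,2)≠ P(6,2)–P(6,3)= P(6,3)–P(6,4)=  → 2/4 unlike.
Total adjacent occupied pairs: 49; unlike-type pairs: 8.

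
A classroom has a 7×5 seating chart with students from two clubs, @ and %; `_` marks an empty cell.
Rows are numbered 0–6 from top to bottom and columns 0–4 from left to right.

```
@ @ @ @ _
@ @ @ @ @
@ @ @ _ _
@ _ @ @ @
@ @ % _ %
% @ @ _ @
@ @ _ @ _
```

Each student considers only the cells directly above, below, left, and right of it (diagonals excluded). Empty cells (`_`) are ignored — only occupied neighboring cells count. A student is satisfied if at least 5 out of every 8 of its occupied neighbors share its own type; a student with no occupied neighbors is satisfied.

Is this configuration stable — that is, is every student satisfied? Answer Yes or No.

Row 0: (0,0)@ 2/2 satisfied · (0,1)@ 3/3 satisfied · (0,2)@ 3/3 satisfied · (0,3)@ 2/2 satisfied
Row 1: (1,0)@ 3/3 satisfied · (1,1)@ 4/4 satisfied · (1,2)@ 4/4 satisfied · (1,3)@ 3/3 satisfied · (1,4)@ 1/1 satisfied
Row 2: (2,0)@ 3/3 satisfied · (2,1)@ 3/3 satisfied · (2,2)@ 3/3 satisfied
Row 3: (3,0)@ 2/2 satisfied · (3,2)@ 2/3 satisfied · (3,3)@ 2/2 satisfied · (3,4)@ 1/2 not
Row 4: (4,0)@ 2/3 satisfied · (4,1)@ 2/3 satisfied · (4,2)% 0/3 not · (4,4)% 0/2 not
Row 5: (5,0)% 0/3 not · (5,1)@ 3/4 satisfied · (5,2)@ 1/2 not · (5,4)@ 0/1 not
Row 6: (6,0)@ 1/2 not · (6,1)@ 2/2 satisfied · (6,3)@ 0/0 satisfied
For instance (3,4) has only 1/2 same-type neighbors, below 5/8.

No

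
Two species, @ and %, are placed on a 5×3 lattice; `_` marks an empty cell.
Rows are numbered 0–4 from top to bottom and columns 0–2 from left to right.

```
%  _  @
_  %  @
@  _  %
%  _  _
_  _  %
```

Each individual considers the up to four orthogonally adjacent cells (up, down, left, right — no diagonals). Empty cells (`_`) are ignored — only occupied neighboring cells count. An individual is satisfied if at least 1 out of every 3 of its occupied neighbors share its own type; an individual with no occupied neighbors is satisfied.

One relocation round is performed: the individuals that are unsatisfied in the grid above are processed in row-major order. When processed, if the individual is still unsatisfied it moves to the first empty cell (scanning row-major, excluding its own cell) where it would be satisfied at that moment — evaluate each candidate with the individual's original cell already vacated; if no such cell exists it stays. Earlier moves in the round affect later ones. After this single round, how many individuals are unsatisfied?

Initially unsatisfied (in order): (1,1), (2,0), (2,2), (3,0).
  (1,1) → (0,1).
  (2,0) → (1,1).
  (2,2) → (1,0).
  (3,0): now satisfied by earlier moves; stays.
Resulting grid:
% % @
% @ @
_ _ _
% _ _
_ _ %
All satisfied now.

0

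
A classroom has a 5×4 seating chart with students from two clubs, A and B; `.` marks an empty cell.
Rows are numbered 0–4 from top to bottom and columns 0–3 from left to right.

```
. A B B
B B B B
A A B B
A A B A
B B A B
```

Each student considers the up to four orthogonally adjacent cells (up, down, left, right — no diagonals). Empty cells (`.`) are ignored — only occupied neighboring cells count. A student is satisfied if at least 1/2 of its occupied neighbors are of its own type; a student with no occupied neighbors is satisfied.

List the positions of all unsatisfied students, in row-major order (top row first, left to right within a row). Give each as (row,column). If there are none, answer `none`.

(0,1), (3,2), (3,3), (4,1), (4,2), (4,3)

Row 0: (0,1)A 0/2 not · (0,2)B 2/3 satisfied · (0,3)B 2/2 satisfied
Row 1: (1,0)B 1/2 satisfied · (1,1)B 2/4 satisfied · (1,2)B 4/4 satisfied · (1,3)B 3/3 satisfied
Row 2: (2,0)A 2/3 satisfied · (2,1)A 2/4 satisfied · (2,2)B 3/4 satisfied · (2,3)B 2/3 satisfied
Row 3: (3,0)A 2/3 satisfied · (3,1)A 2/4 satisfied · (3,2)B 1/4 not · (3,3)A 0/3 not
Row 4: (4,0)B 1/2 satisfied · (4,1)B 1/3 not · (4,2)A 0/3 not · (4,3)B 0/2 not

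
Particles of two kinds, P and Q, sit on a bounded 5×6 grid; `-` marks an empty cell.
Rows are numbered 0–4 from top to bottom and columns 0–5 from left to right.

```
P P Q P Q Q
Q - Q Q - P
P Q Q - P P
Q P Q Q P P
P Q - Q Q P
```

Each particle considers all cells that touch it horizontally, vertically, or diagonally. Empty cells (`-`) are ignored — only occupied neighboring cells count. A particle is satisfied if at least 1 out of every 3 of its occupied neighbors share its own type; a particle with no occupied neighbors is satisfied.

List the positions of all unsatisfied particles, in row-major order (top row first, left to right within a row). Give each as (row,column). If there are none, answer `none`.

(0,1), (0,3), (1,0), (2,0), (3,1)

Row 0: (0,0)P 1/2 satisfied · (0,1)P 1/4 not · (0,2)Q 2/4 satisfied · (0,3)P 0/4 not · (0,4)Q 2/4 satisfied · (0,5)Q 1/2 satisfied
Row 1: (1,0)Q 1/4 not · (1,2)Q 4/6 satisfied · (1,3)Q 4/6 satisfied · (1,5)P 2/4 satisfied
Row 2: (2,0)P 1/4 not · (2,1)Q 5/7 satisfied · (2,2)Q 5/6 satisfied · (2,4)P 4/6 satisfied · (2,5)P 4/4 satisfied
Row 3: (3,0)Q 2/5 satisfied · (3,1)P 2/7 not · (3,2)Q 5/6 satisfied · (3,3)Q 4/6 satisfied · (3,4)P 4/7 satisfied · (3,5)P 4/5 satisfied
Row 4: (4,0)P 1/3 satisfied · (4,1)Q 2/4 satisfied · (4,3)Q 3/4 satisfied · (4,4)Q 2/5 satisfied · (4,5)P 2/3 satisfied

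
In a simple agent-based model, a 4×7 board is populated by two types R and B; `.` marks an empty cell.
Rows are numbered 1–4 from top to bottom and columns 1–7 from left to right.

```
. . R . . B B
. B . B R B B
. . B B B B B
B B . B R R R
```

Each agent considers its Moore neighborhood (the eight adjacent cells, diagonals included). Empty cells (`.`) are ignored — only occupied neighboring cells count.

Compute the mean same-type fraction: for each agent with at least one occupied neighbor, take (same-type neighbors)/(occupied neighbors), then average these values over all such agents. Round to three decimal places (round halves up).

Row 1: (1,3)R 0/2 · (1,6)B 3/4 · (1,7)B 3/3
Row 2: (2,2)B 1/2 · (2,4)B 3/5 · (2,5)R 0/6 · (2,6)B 6/7 · (2,7)B 5/5
Row 3: (3,3)B 5/5 · (3,4)B 4/6 · (3,5)B 5/8 · (3,6)B 4/8 · (3,7)B 3/5
Row 4: (4,1)B 1/1 · (4,2)B 2/2 · (4,4)B 3/4 · (4,5)R 1/5 · (4,6)R 2/5 · (4,7)R 1/3
Sum over 19 agents: 0/2 + 3/4 + 3/3 + 1/2 + 3/5 + 0/6 + 6/7 + 5/5 + 5/5 + 4/6 + 5/8 + 4/8 + 3/5 + 1/1 + 2/2 + 3/4 + 1/5 + 2/5 + 1/3 = 3299/280; mean = 3299/280 ÷ 19 = 3299/5320 = 0.620112… → 0.620.

0.620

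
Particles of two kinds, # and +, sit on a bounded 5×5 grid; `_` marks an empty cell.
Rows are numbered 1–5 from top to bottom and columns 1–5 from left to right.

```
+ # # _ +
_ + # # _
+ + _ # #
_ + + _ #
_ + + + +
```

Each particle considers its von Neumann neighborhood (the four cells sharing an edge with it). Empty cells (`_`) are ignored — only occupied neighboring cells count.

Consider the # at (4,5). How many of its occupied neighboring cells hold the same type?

1

Occupied neighbors of (4,5): (3,5)=#, (5,5)=+.
Same type (#): 1 of 2.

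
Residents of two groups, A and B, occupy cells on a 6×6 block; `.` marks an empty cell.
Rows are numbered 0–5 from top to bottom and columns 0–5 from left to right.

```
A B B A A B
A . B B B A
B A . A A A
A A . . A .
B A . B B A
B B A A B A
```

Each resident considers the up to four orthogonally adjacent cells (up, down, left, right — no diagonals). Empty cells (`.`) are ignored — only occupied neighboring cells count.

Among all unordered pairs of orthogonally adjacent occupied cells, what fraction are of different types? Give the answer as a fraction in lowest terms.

Scan each occupied cell's neighbors to the right and below so each pair is counted once.
Row 0: A(0,0)–B(0,1)≠ A(0,0)–A(1,0)= B(0,1)–B(0,2)= B(0,2)–A(0,3)≠ B(0,2)–B(1,2)= A(0,3)–A(0,4)= A(0,3)–B(1,3)≠ A(0,4)–B(0,5)≠ A(0,4)–B(1,4)≠ B(0,5)–A(1,5)≠  → 6/10 unlike.
Row 1: A(1,0)–B(2,0)≠ B(1,2)–B(1,3)= B(1,3)–B(1,4)= B(1,3)–A(2,3)≠ B(1,4)–A(1,5)≠ B(1,4)–A(2,4)≠ A(1,5)–A(2,5)=  → 4/7 unlike.
Row 2: B(2,0)–A(2,1)≠ B(2,0)–A(3,0)≠ A(2,1)–A(3,1)= A(2,3)–A(2,4)= A(2,4)–A(2,5)= A(2,4)–A(3,4)=  → 2/6 unlike.
Row 3: A(3,0)–A(3,1)= A(3,0)–B(4,0)≠ A(3,1)–A(4,1)= A(3,4)–B(4,4)≠  → 2/4 unlike.
Row 4: B(4,0)–A(4,1)≠ B(4,0)–B(5,0)= A(4,1)–B(5,1)≠ B(4,3)–B(4,4)= B(4,3)–A(5,3)≠ B(4,4)–A(4,5)≠ B(4,4)–B(5,4)= A(4,5)–A(5,5)=  → 4/8 unlike.
Row 5: B(5,0)–B(5,1)= B(5,1)–A(5,2)≠ A(5,2)–A(5,3)= A(5,3)–B(5,4)≠ B(5,4)–A(5,5)≠  → 3/5 unlike.
Total adjacent occupied pairs: 40; unlike-type pairs: 21.
21/40 is already in lowest terms.

21/40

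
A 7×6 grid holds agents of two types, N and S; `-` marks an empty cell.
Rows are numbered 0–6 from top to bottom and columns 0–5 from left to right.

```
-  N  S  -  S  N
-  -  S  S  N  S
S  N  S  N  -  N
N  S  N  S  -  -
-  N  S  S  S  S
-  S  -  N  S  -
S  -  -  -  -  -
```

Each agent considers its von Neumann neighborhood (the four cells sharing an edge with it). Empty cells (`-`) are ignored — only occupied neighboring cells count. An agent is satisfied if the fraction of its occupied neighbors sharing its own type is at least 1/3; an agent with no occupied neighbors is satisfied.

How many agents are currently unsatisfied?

16

Row 0: (0,1)N 0/1 not · (0,2)S 1/2 satisfied · (0,4)S 0/2 not · (0,5)N 0/2 not
Row 1: (1,2)S 3/3 satisfied · (1,3)S 1/3 satisfied · (1,4)N 0/3 not · (1,5)S 0/3 not
Row 2: (2,0)S 0/2 not · (2,1)N 0/3 not · (2,2)S 1/4 not · (2,3)N 0/3 not · (2,5)N 0/1 not
Row 3: (3,0)N 0/2 not · (3,1)S 0/4 not · (3,2)N 0/4 not · (3,3)S 1/3 satisfied
Row 4: (4,1)N 0/3 not · (4,2)S 1/3 satisfied · (4,3)S 3/4 satisfied · (4,4)S 3/3 satisfied · (4,5)S 1/1 satisfied
Row 5: (5,1)S 0/1 not · (5,3)N 0/2 not · (5,4)S 1/2 satisfied
Row 6: (6,0)S 0/0 satisfied
Unsatisfied: (0,1), (0,4), (0,5), (1,4), (1,5), (2,0), (2,1), (2,2), (2,3), (2,5), (3,0), (3,1), (3,2), (4,1), (5,1), (5,3) — 16 in total.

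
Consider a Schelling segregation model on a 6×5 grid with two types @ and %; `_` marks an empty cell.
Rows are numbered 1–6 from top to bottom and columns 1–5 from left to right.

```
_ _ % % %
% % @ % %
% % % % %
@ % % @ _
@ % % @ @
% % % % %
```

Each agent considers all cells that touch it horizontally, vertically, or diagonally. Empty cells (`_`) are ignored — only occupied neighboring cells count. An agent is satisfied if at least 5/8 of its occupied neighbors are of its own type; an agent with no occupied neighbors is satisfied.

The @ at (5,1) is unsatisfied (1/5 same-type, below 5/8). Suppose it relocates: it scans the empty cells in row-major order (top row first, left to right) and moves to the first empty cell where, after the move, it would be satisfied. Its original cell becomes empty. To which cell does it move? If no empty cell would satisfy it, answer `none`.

none

Vacating (5,1). Empty cells in order:
  (1,1): 0/2 same-type → still unsatisfied.
  (1,2): 1/4 same-type → still unsatisfied.
  (4,5): 3/5 same-type → still unsatisfied.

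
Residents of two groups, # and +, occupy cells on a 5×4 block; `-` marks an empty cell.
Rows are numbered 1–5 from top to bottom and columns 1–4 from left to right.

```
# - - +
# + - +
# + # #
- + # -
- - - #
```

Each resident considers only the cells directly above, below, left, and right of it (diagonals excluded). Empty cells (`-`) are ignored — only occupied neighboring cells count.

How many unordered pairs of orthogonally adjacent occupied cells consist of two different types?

5

Scan each occupied cell's neighbors to the right and below so each pair is counted once.
From row 1: 0 unlike of 2 pairs (running 0/2).
From row 2: 2 unlike of 4 pairs (running 2/6).
From row 3: 2 unlike of 5 pairs (running 4/11).
From row 4: 1 unlike of 1 pairs (running 5/12).
Total adjacent occupied pairs: 12; unlike-type pairs: 5.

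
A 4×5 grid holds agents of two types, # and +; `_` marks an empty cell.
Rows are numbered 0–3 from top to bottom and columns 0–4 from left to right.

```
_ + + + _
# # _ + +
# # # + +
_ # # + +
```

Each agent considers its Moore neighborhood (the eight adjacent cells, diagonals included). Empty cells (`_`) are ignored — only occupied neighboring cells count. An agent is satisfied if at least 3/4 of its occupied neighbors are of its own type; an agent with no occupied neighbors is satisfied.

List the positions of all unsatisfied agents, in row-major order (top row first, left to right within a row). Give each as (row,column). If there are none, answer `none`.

(0,1), (1,1), (2,2), (2,3), (3,2), (3,3)

Row 0: (0,1)+ 1/3 not · (0,2)+ 3/4 satisfied · (0,3)+ 3/3 satisfied
Row 1: (1,0)# 3/4 satisfied · (1,1)# 4/6 not · (1,3)+ 5/6 satisfied · (1,4)+ 4/4 satisfied
Row 2: (2,0)# 4/4 satisfied · (2,1)# 6/6 satisfied · (2,2)# 4/7 not · (2,3)+ 5/7 not · (2,4)+ 5/5 satisfied
Row 3: (3,1)# 4/4 satisfied · (3,2)# 3/5 not · (3,3)+ 3/5 not · (3,4)+ 3/3 satisfied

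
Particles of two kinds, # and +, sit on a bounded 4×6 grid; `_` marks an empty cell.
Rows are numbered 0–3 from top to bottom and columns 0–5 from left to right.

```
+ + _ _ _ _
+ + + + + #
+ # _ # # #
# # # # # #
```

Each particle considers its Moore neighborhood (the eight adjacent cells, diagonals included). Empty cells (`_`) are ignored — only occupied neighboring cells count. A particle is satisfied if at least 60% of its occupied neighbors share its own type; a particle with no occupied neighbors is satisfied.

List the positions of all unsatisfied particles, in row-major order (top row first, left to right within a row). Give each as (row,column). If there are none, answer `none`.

(1,3), (1,4), (2,0), (2,1), (2,3)

Row 0: (0,0)+ 3/3 satisfied · (0,1)+ 4/4 satisfied
Row 1: (1,0)+ 4/5 satisfied · (1,1)+ 5/6 satisfied · (1,2)+ 3/5 satisfied · (1,3)+ 2/4 not · (1,4)+ 1/5 not · (1,5)# 2/3 satisfied
Row 2: (2,0)+ 2/5 not · (2,1)# 3/7 not · (2,3)# 4/7 not · (2,4)# 6/8 satisfied · (2,5)# 4/5 satisfied
Row 3: (3,0)# 2/3 satisfied · (3,1)# 3/4 satisfied · (3,2)# 4/4 satisfied · (3,3)# 4/4 satisfied · (3,4)# 5/5 satisfied · (3,5)# 3/3 satisfied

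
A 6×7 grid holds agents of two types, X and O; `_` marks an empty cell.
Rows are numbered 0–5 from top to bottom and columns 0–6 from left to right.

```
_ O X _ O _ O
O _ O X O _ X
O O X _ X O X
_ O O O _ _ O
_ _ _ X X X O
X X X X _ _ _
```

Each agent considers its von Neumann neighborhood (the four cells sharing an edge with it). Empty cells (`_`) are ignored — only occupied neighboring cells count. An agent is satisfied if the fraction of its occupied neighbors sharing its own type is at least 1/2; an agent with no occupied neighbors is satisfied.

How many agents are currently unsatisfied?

10

(0,1)O 0/1 unhappy
(0,2)X 0/2 unhappy
(0,4)O 1/1 ok
(0,6)O 0/1 unhappy
(1,0)O 1/1 ok
(1,2)O 0/3 unhappy
(1,3)X 0/2 unhappy
(1,4)O 1/3 unhappy
(1,6)X 1/2 ok
(2,0)O 2/2 ok
(2,1)O 2/3 ok
(2,2)X 0/3 unhappy
(2,4)X 0/2 unhappy
(2,5)O 0/2 unhappy
(2,6)X 1/3 unhappy
(3,1)O 2/2 ok
(3,2)O 2/3 ok
(3,3)O 1/2 ok
(3,6)O 1/2 ok
(4,3)X 2/3 ok
(4,4)X 2/2 ok
(4,5)X 1/2 ok
(4,6)O 1/2 ok
(5,0)X 1/1 ok
(5,1)X 2/2 ok
(5,2)X 2/2 ok
(5,3)X 2/2 ok
Unsatisfied: (0,1), (0,2), (0,6), (1,2), (1,3), (1,4), (2,2), (2,4), (2,5), (2,6) — 10 in total.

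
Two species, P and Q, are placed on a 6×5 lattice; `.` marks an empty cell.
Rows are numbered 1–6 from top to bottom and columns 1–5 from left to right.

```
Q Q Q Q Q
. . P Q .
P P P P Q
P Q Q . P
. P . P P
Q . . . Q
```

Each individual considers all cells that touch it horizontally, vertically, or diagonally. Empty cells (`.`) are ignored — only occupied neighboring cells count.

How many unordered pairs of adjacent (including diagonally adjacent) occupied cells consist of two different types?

21

Scan each occupied cell's neighbors to the right and below (and the two forward diagonals) so each pair is counted once.
From row 1: 3 unlike of 10 pairs (running 3/10).
From row 2: 3 unlike of 7 pairs (running 6/17).
From row 3: 8 unlike of 14 pairs (running 14/31).
From row 4: 4 unlike of 8 pairs (running 18/39).
From row 5: 3 unlike of 4 pairs (running 21/43).
Total adjacent occupied pairs: 43; unlike-type pairs: 21.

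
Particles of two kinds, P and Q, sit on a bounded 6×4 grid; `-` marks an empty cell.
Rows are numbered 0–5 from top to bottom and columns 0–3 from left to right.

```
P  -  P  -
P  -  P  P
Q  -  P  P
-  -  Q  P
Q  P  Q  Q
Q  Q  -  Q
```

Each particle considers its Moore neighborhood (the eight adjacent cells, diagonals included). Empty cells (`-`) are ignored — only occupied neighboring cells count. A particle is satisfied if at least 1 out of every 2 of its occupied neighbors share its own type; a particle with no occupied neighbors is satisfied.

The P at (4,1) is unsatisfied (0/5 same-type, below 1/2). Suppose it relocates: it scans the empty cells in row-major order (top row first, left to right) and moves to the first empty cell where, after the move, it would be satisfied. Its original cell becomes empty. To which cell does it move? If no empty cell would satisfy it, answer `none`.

(0,1)

Vacating (4,1). Empty cells in order:
  (0,1): 4/4 same-type → satisfied — stop here.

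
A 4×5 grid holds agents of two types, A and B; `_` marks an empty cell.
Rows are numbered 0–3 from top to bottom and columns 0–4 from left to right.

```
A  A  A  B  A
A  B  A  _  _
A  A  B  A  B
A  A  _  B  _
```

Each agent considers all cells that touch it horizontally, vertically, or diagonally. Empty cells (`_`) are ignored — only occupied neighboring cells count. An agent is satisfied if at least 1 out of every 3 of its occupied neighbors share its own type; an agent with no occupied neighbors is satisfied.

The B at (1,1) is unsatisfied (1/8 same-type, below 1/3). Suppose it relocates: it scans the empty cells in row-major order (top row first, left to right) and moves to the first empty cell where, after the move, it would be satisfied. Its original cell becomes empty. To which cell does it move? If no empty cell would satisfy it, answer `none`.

Vacating (1,1). Empty cells in order:
  (1,3): 3/7 same-type → satisfied — stop here.

(1,3)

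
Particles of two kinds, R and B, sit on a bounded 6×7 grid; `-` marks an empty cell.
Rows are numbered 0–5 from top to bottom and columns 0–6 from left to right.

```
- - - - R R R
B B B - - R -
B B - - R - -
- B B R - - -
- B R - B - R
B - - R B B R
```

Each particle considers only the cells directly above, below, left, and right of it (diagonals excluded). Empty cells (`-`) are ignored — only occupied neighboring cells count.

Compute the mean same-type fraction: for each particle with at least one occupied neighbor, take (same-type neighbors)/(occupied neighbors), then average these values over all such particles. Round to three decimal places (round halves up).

0.725

(0,4)R 1/1
(0,5)R 3/3
(0,6)R 1/1
(1,0)B 2/2
(1,1)B 3/3
(1,2)B 1/1
(1,5)R 1/1
(2,0)B 2/2
(2,1)B 3/3
(2,4)R — no occupied neighbors
(3,1)B 3/3
(3,2)B 1/3
(3,3)R 0/1
(4,1)B 1/2
(4,2)R 0/2
(4,4)B 1/1
(4,6)R 1/1
(5,0)B — no occupied neighbors
(5,3)R 0/1
(5,4)B 2/3
(5,5)B 1/2
(5,6)R 1/2
Sum over 20 particles: 1/1 + 3/3 + 1/1 + 2/2 + 3/3 + 1/1 + 1/1 + 2/2 + 3/3 + 3/3 + 1/3 + 0/1 + 1/2 + 0/2 + 1/1 + 1/1 + 0/1 + 2/3 + 1/2 + 1/2 = 29/2; mean = 29/2 ÷ 20 = 29/40 = 0.725 → 0.725.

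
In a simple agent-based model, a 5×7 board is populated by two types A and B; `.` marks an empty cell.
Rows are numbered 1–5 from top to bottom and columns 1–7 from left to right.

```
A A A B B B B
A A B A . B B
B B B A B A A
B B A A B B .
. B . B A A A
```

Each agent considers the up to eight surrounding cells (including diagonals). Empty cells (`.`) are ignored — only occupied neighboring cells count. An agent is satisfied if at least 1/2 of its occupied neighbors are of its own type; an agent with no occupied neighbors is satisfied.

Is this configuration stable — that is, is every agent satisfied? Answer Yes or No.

No

(1,1)A 3/3 ok
(1,2)A 4/5 ok
(1,3)A 3/5 ok
(1,4)B 2/4 ok
(1,5)B 3/4 ok
(1,6)B 4/4 ok
(1,7)B 3/3 ok
(2,1)A 3/5 ok
(2,2)A 4/8 ok
(2,3)B 3/8 unhappy
(2,4)A 2/7 unhappy
(2,6)B 5/7 ok
(2,7)B 3/5 ok
(3,1)B 3/5 ok
(3,2)B 5/8 ok
(3,3)B 3/8 unhappy
(3,4)A 3/7 unhappy
(3,5)B 3/7 unhappy
(3,6)A 1/6 unhappy
(3,7)A 1/4 unhappy
(4,1)B 4/4 ok
(4,2)B 5/6 ok
(4,3)A 2/7 unhappy
(4,4)A 3/7 unhappy
(4,5)B 3/8 unhappy
(4,6)B 2/7 unhappy
(5,2)B 2/3 ok
(5,4)B 1/4 unhappy
(5,5)A 2/5 unhappy
(5,6)A 2/4 ok
(5,7)A 1/2 ok
For instance (2,3) has only 3/8 same-type neighbors, below 1/2.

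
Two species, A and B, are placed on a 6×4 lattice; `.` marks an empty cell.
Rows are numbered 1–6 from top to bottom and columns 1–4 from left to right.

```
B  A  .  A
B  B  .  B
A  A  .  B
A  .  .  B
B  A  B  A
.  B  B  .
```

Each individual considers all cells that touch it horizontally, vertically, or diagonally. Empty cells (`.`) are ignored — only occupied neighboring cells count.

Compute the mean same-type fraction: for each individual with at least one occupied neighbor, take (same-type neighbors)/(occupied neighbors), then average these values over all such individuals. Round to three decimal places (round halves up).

0.457

Row 1: (1,1)B 2/3 · (1,2)A 0/3 · (1,4)A 0/1
Row 2: (2,1)B 2/5 · (2,2)B 2/5 · (2,4)B 1/2
Row 3: (3,1)A 2/4 · (3,2)A 2/4 · (3,4)B 2/2
Row 4: (4,1)A 3/4 · (4,4)B 2/3
Row 5: (5,1)B 1/3 · (5,2)A 1/5 · (5,3)B 3/5 · (5,4)A 0/3
Row 6: (6,2)B 3/4 · (6,3)B 2/4
Sum over 17 individuals: 2/3 + 0/3 + 0/1 + 2/5 + 2/5 + 1/2 + 2/4 + 2/4 + 2/2 + 3/4 + 2/3 + 1/3 + 1/5 + 3/5 + 0/3 + 3/4 + 2/4 = 233/30; mean = 233/30 ÷ 17 = 233/510 = 0.456862… → 0.457.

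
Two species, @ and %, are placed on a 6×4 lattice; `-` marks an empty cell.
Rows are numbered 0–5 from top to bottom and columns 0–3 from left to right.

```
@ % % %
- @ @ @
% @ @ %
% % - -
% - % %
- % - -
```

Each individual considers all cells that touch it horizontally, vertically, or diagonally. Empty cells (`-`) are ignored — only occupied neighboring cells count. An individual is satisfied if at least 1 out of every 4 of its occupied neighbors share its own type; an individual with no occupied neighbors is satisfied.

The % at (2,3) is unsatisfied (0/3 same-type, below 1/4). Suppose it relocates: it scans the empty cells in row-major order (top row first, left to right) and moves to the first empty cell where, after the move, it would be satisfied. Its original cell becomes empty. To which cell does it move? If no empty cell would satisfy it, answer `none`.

Vacating (2,3). Empty cells in order:
  (1,0): 2/5 same-type → satisfied — stop here.

(1,0)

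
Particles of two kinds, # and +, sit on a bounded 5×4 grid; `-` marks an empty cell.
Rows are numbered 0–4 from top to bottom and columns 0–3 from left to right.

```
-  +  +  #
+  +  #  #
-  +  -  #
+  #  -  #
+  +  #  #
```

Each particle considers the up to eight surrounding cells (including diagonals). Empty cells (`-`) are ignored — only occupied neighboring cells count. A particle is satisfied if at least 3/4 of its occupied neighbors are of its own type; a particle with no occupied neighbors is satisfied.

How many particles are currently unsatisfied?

7

Row 0: (0,1)+ 3/4 satisfied · (0,2)+ 2/5 not · (0,3)# 2/3 not
Row 1: (1,0)+ 3/3 satisfied · (1,1)+ 4/5 satisfied · (1,2)# 3/7 not · (1,3)# 3/4 satisfied
Row 2: (2,1)+ 3/5 not · (2,3)# 3/3 satisfied
Row 3: (3,0)+ 3/4 satisfied · (3,1)# 1/5 not · (3,3)# 3/3 satisfied
Row 4: (4,0)+ 2/3 not · (4,1)+ 2/4 not · (4,2)# 3/4 satisfied · (4,3)# 2/2 satisfied
Unsatisfied: (0,2), (0,3), (1,2), (2,1), (3,1), (4,0), (4,1) — 7 in total.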